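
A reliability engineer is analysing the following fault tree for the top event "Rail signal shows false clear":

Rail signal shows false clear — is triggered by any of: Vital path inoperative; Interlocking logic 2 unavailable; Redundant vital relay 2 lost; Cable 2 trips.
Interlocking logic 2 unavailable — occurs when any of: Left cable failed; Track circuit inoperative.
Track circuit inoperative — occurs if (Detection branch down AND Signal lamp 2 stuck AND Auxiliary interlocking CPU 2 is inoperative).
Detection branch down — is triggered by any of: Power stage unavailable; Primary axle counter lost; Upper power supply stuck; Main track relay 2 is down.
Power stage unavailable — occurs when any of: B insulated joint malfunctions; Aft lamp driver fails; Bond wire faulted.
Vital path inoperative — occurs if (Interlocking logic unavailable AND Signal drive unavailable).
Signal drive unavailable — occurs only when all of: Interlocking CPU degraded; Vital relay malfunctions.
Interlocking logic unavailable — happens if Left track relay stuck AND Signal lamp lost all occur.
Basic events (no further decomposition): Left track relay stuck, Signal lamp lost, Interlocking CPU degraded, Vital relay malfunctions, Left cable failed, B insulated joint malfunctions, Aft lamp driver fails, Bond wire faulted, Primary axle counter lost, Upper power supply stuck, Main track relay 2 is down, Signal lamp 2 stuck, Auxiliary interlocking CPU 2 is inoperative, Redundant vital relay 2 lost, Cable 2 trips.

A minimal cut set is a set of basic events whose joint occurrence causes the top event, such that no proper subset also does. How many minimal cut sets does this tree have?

Interlocking logic unavailable [AND]: one cut set from each child combined → 1 × 1 = 1 cut set(s).
Signal drive unavailable [AND]: one cut set from each child combined → 1 × 1 = 1 cut set(s).
Vital path inoperative [AND]: one cut set from each child combined → 1 × 1 = 1 cut set(s).
Power stage unavailable [OR]: union of children's cut sets → 3 cut set(s).
Detection branch down [OR]: union of children's cut sets → 6 cut set(s).
Track circuit inoperative [AND]: one cut set from each child combined → 6 × 1 × 1 = 6 cut set(s).
Interlocking logic 2 unavailable [OR]: union of children's cut sets → 7 cut set(s).
Rail signal shows false clear [OR]: union of children's cut sets → 10 cut set(s).
Minimal cut sets: {Interlocking CPU degraded, Left track relay stuck, Signal lamp lost, Vital relay malfunctions}; {Left cable failed}; {Auxiliary interlocking CPU 2 is inoperative, B insulated joint malfunctions, Signal lamp 2 stuck}; {Aft lamp driver fails, Auxiliary interlocking CPU 2 is inoperative, Signal lamp 2 stuck}; {Auxiliary interlocking CPU 2 is inoperative, Bond wire faulted, Signal lamp 2 stuck}; {Auxiliary interlocking CPU 2 is inoperative, Primary axle counter lost, Signal lamp 2 stuck}; {Auxiliary interlocking CPU 2 is inoperative, Signal lamp 2 stuck, Upper power supply stuck}; {Auxiliary interlocking CPU 2 is inoperative, Main track relay 2 is down, Signal lamp 2 stuck}; {Redundant vital relay 2 lost}; {Cable 2 trips}.

10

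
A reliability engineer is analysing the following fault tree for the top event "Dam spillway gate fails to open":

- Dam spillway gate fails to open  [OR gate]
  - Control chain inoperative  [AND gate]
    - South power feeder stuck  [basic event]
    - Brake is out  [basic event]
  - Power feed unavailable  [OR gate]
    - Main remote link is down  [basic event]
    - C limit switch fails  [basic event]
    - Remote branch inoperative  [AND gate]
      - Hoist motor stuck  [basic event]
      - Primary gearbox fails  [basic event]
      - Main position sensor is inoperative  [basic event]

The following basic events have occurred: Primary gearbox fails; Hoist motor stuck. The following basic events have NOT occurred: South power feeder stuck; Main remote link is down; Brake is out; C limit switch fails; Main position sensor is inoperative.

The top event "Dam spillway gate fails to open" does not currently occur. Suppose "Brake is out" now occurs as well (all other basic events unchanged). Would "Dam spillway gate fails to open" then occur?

Counterfactual: set "Brake is out" to occurred.
Control chain inoperative [AND]: South power feeder stuck=not, Brake is out=occurs → not all inputs occur → does not occur.
Remote branch inoperative [AND]: Hoist motor stuck=occurs, Primary gearbox fails=occurs, Main position sensor is inoperative=not → not all inputs occur → does not occur.
Power feed unavailable [OR]: Main remote link is down=not, C limit switch fails=not, Remote branch inoperative=not → no input occurs → does not occur.
Dam spillway gate fails to open [OR]: Control chain inoperative=not, Power feed unavailable=not → no input occurs → does not occur.

No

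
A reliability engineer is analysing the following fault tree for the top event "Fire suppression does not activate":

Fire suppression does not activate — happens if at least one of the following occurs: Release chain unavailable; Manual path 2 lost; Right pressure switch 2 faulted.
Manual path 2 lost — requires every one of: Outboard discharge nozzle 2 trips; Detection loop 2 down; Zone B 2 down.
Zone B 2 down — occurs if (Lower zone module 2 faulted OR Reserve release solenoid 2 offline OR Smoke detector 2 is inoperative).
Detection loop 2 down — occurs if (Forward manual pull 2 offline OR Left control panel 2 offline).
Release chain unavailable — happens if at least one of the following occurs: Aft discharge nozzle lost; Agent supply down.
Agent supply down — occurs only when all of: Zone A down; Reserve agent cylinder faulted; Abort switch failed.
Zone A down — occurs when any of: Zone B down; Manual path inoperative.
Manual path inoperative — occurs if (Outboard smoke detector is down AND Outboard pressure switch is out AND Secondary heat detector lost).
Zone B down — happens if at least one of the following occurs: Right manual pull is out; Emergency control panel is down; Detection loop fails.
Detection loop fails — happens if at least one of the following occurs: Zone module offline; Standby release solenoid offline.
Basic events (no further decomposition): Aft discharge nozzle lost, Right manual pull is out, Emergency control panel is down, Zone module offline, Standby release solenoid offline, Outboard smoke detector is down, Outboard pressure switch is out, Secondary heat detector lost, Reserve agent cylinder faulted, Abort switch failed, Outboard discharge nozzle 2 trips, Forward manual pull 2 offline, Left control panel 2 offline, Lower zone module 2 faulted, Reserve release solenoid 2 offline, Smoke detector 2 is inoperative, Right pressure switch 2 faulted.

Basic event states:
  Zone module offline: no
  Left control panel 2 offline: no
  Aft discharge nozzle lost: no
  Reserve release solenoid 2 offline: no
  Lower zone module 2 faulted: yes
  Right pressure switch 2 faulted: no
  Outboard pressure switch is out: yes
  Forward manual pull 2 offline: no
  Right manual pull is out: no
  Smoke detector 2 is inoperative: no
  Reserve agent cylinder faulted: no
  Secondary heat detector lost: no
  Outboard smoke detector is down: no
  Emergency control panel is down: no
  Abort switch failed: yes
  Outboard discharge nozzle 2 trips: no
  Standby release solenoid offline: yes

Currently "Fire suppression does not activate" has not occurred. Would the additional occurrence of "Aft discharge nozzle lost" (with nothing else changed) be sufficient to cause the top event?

Yes

Counterfactual: set "Aft discharge nozzle lost" to occurred.
Detection loop fails [OR]: Zone module offline=not, Standby release solenoid offline=occurs → at least one input occurs → occurs.
Zone B down [OR]: Right manual pull is out=not, Emergency control panel is down=not, Detection loop fails=occurs → at least one input occurs → occurs.
Manual path inoperative [AND]: Outboard smoke detector is down=not, Outboard pressure switch is out=occurs, Secondary heat detector lost=not → not all inputs occur → does not occur.
Zone A down [OR]: Zone B down=occurs, Manual path inoperative=not → at least one input occurs → occurs.
Agent supply down [AND]: Zone A down=occurs, Reserve agent cylinder faulted=not, Abort switch failed=occurs → not all inputs occur → does not occur.
Release chain unavailable [OR]: Aft discharge nozzle lost=occurs, Agent supply down=not → at least one input occurs → occurs.
Detection loop 2 down [OR]: Forward manual pull 2 offline=not, Left control panel 2 offline=not → no input occurs → does not occur.
Zone B 2 down [OR]: Lower zone module 2 faulted=occurs, Reserve release solenoid 2 offline=not, Smoke detector 2 is inoperative=not → at least one input occurs → occurs.
Manual path 2 lost [AND]: Outboard discharge nozzle 2 trips=not, Detection loop 2 down=not, Zone B 2 down=occurs → not all inputs occur → does not occur.
Fire suppression does not activate [OR]: Release chain unavailable=occurs, Manual path 2 lost=not, Right pressure switch 2 faulted=not → at least one input occurs → occurs.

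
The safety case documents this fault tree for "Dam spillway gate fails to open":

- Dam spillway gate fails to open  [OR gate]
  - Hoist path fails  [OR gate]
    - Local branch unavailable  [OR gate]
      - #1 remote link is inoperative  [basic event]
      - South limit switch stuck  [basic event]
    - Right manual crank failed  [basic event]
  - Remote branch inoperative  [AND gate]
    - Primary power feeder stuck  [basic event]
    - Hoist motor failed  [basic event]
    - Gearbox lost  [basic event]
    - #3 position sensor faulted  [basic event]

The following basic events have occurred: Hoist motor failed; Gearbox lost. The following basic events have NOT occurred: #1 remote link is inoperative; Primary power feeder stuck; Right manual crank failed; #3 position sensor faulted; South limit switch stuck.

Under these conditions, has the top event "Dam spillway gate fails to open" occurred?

No

Local branch unavailable [OR]: #1 remote link is inoperative=not, South limit switch stuck=not → no input occurs → does not occur.
Hoist path fails [OR]: Local branch unavailable=not, Right manual crank failed=not → no input occurs → does not occur.
Remote branch inoperative [AND]: Primary power feeder stuck=not, Hoist motor failed=occurs, Gearbox lost=occurs, #3 position sensor faulted=not → not all inputs occur → does not occur.
Dam spillway gate fails to open [OR]: Hoist path fails=not, Remote branch inoperative=not → no input occurs → does not occur.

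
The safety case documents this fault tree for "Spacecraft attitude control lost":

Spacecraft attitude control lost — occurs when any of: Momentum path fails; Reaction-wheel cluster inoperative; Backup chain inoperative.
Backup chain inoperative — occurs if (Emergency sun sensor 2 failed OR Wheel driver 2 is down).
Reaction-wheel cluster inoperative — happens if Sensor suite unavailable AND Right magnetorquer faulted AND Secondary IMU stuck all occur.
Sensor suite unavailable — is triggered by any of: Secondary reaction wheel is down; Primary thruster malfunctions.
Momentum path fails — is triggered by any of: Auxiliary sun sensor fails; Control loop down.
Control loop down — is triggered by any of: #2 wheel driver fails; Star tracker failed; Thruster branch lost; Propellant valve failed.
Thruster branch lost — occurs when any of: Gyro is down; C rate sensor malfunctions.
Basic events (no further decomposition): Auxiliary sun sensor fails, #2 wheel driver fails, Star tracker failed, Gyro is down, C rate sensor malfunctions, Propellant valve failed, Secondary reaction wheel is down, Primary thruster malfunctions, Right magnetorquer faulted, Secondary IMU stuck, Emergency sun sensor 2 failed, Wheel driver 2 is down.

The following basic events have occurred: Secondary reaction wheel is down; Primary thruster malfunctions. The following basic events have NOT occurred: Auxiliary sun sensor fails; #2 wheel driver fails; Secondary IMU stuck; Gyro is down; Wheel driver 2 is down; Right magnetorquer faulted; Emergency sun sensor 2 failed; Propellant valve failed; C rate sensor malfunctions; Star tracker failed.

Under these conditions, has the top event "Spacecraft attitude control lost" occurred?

Thruster branch lost [OR]: Gyro is down=not, C rate sensor malfunctions=not → no input occurs → does not occur.
Control loop down [OR]: #2 wheel driver fails=not, Star tracker failed=not, Thruster branch lost=not, Propellant valve failed=not → no input occurs → does not occur.
Momentum path fails [OR]: Auxiliary sun sensor fails=not, Control loop down=not → no input occurs → does not occur.
Sensor suite unavailable [OR]: Secondary reaction wheel is down=occurs, Primary thruster malfunctions=occurs → at least one input occurs → occurs.
Reaction-wheel cluster inoperative [AND]: Sensor suite unavailable=occurs, Right magnetorquer faulted=not, Secondary IMU stuck=not → not all inputs occur → does not occur.
Backup chain inoperative [OR]: Emergency sun sensor 2 failed=not, Wheel driver 2 is down=not → no input occurs → does not occur.
Spacecraft attitude control lost [OR]: Momentum path fails=not, Reaction-wheel cluster inoperative=not, Backup chain inoperative=not → no input occurs → does not occur.

No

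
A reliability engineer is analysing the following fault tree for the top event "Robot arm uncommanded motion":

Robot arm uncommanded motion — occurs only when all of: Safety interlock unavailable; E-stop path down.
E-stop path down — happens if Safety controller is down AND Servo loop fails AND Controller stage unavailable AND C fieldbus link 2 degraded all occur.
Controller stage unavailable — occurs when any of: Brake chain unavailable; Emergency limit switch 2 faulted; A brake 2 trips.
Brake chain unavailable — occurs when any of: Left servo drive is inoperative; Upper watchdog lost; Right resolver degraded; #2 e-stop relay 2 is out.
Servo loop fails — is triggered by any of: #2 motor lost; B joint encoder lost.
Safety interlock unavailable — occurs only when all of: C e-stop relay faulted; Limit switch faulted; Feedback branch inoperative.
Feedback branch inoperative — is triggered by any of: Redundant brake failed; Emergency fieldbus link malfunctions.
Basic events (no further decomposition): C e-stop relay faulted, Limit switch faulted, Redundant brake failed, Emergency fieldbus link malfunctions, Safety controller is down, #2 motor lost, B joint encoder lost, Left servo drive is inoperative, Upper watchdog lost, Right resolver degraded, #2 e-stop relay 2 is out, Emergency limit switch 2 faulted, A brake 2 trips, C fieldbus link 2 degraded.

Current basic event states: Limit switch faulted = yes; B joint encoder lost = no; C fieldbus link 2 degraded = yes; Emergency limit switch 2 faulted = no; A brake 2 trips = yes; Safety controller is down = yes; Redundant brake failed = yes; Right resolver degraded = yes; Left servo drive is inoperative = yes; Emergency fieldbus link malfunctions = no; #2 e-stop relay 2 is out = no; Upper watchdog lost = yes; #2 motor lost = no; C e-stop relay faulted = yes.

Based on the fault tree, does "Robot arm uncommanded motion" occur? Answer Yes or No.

Feedback branch inoperative [OR]: Redundant brake failed=occurs, Emergency fieldbus link malfunctions=not → at least one input occurs → occurs.
Safety interlock unavailable [AND]: C e-stop relay faulted=occurs, Limit switch faulted=occurs, Feedback branch inoperative=occurs → all inputs occur → occurs.
Servo loop fails [OR]: #2 motor lost=not, B joint encoder lost=not → no input occurs → does not occur.
Brake chain unavailable [OR]: Left servo drive is inoperative=occurs, Upper watchdog lost=occurs, Right resolver degraded=occurs, #2 e-stop relay 2 is out=not → at least one input occurs → occurs.
Controller stage unavailable [OR]: Brake chain unavailable=occurs, Emergency limit switch 2 faulted=not, A brake 2 trips=occurs → at least one input occurs → occurs.
E-stop path down [AND]: Safety controller is down=occurs, Servo loop fails=not, Controller stage unavailable=occurs, C fieldbus link 2 degraded=occurs → not all inputs occur → does not occur.
Robot arm uncommanded motion [AND]: Safety interlock unavailable=occurs, E-stop path down=not → not all inputs occur → does not occur.

No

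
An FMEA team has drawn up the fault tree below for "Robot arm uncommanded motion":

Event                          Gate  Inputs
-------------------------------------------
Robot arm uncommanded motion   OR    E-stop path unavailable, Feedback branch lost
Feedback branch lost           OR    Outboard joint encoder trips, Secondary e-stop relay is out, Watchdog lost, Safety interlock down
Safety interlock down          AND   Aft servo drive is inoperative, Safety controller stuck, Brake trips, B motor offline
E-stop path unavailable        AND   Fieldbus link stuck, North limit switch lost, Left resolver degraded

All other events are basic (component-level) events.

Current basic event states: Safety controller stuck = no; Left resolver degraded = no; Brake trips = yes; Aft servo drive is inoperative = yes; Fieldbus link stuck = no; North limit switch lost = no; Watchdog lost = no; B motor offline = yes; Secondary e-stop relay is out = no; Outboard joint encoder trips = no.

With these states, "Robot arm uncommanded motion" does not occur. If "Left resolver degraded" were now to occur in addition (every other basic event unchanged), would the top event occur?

No

Counterfactual: set "Left resolver degraded" to occurred.
E-stop path unavailable [AND]: Fieldbus link stuck=not, North limit switch lost=not, Left resolver degraded=occurs → not all inputs occur → does not occur.
Safety interlock down [AND]: Aft servo drive is inoperative=occurs, Safety controller stuck=not, Brake trips=occurs, B motor offline=occurs → not all inputs occur → does not occur.
Feedback branch lost [OR]: Outboard joint encoder trips=not, Secondary e-stop relay is out=not, Watchdog lost=not, Safety interlock down=not → no input occurs → does not occur.
Robot arm uncommanded motion [OR]: E-stop path unavailable=not, Feedback branch lost=not → no input occurs → does not occur.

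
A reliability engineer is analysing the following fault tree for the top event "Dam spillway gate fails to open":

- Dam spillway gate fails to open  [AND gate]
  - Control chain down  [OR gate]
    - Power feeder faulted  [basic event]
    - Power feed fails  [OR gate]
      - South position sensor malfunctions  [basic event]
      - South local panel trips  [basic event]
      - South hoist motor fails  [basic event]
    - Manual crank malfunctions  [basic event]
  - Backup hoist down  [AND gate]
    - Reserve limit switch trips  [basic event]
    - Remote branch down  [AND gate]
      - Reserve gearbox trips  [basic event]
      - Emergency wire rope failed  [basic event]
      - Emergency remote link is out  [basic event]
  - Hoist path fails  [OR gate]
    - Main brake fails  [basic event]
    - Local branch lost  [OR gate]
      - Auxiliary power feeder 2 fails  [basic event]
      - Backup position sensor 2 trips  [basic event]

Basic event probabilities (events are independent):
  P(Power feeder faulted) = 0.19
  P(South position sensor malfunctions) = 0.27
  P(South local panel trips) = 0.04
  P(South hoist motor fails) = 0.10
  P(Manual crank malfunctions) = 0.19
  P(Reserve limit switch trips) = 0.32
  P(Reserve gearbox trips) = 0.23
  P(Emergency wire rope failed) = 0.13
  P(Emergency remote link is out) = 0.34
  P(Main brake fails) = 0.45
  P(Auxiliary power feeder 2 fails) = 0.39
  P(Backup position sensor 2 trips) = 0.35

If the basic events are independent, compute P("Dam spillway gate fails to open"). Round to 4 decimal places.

P(Power feed fails) [OR] = 1 − (1−0.27) × (1−0.04) × (1−0.10) = 0.369280
P(Control chain down) [OR] = 1 − (1−0.19) × (1−0.369280) × (1−0.19) = 0.586185
P(Remote branch down) [AND] = 0.23 × 0.13 × 0.34 = 0.010166
P(Backup hoist down) [AND] = 0.32 × 0.010166 = 0.003253
P(Local branch lost) [OR] = 1 − (1−0.39) × (1−0.35) = 0.603500
P(Hoist path fails) [OR] = 1 − (1−0.45) × (1−0.603500) = 0.781925
P(Dam spillway gate fails to open) [AND] = 0.586185 × 0.003253 × 0.781925 = 0.001491
Rounded to 4 decimal places: P(Dam spillway gate fails to open) ≈ 0.0015.

0.0015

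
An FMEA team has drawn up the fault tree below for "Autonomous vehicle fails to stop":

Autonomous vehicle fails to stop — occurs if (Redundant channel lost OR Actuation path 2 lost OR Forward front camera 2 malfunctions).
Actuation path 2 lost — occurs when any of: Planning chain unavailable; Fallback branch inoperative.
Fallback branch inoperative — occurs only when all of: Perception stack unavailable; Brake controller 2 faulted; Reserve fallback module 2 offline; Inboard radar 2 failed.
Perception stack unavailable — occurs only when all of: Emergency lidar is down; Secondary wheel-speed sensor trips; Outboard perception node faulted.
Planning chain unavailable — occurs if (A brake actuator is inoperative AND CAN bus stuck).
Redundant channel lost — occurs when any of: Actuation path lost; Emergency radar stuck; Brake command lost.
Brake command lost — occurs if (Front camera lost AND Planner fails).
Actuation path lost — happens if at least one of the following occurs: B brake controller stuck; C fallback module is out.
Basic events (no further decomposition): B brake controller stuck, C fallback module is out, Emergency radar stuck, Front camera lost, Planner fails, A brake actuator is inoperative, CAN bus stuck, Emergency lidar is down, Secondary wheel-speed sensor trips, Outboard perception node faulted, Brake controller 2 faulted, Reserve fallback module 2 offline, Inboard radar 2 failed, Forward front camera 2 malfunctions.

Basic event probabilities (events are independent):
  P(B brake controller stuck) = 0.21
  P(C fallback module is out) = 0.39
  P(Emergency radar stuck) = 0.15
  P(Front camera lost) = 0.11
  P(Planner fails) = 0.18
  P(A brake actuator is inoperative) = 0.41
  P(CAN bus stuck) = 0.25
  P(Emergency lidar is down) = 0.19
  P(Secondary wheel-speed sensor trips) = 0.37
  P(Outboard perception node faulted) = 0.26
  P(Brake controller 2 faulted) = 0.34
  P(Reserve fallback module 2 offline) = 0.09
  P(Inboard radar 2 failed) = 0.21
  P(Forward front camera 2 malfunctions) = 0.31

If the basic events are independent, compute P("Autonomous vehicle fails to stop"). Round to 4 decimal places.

0.7514

P(Actuation path lost) [OR] = 1 − (1−0.21) × (1−0.39) = 0.518100
P(Brake command lost) [AND] = 0.11 × 0.18 = 0.019800
P(Redundant channel lost) [OR] = 1 − (1−0.518100) × (1−0.15) × (1−0.019800) = 0.598495
P(Planning chain unavailable) [AND] = 0.41 × 0.25 = 0.102500
P(Perception stack unavailable) [AND] = 0.19 × 0.37 × 0.26 = 0.018278
P(Fallback branch inoperative) [AND] = 0.018278 × 0.34 × 0.09 × 0.21 = 0.000117
P(Actuation path 2 lost) [OR] = 1 − (1−0.102500) × (1−0.000117) = 0.102605
P(Autonomous vehicle fails to stop) [OR] = 1 − (1−0.598495) × (1−0.102605) × (1−0.31) = 0.751387
Rounded to 4 decimal places: P(Autonomous vehicle fails to stop) ≈ 0.7514.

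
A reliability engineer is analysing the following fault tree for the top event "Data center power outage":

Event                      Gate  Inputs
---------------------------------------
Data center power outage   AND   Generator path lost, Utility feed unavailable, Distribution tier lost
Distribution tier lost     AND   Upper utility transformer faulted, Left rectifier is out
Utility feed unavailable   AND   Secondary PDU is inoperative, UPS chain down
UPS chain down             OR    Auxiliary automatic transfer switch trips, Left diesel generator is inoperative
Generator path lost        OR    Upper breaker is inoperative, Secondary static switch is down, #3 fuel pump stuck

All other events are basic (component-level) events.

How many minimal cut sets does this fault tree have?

6

Generator path lost [OR]: union of children's cut sets → 3 cut set(s).
UPS chain down [OR]: union of children's cut sets → 2 cut set(s).
Utility feed unavailable [AND]: one cut set from each child combined → 1 × 2 = 2 cut set(s).
Distribution tier lost [AND]: one cut set from each child combined → 1 × 1 = 1 cut set(s).
Data center power outage [AND]: one cut set from each child combined → 3 × 2 × 1 = 6 cut set(s).
Minimal cut sets: {Auxiliary automatic transfer switch trips, Left rectifier is out, Secondary PDU is inoperative, Upper breaker is inoperative, Upper utility transformer faulted}; {Left diesel generator is inoperative, Left rectifier is out, Secondary PDU is inoperative, Upper breaker is inoperative, Upper utility transformer faulted}; {Auxiliary automatic transfer switch trips, Left rectifier is out, Secondary PDU is inoperative, Secondary static switch is down, Upper utility transformer faulted}; {Left diesel generator is inoperative, Left rectifier is out, Secondary PDU is inoperative, Secondary static switch is down, Upper utility transformer faulted}; {#3 fuel pump stuck, Auxiliary automatic transfer switch trips, Left rectifier is out, Secondary PDU is inoperative, Upper utility transformer faulted}; {#3 fuel pump stuck, Left diesel generator is inoperative, Left rectifier is out, Secondary PDU is inoperative, Upper utility transformer faulted}.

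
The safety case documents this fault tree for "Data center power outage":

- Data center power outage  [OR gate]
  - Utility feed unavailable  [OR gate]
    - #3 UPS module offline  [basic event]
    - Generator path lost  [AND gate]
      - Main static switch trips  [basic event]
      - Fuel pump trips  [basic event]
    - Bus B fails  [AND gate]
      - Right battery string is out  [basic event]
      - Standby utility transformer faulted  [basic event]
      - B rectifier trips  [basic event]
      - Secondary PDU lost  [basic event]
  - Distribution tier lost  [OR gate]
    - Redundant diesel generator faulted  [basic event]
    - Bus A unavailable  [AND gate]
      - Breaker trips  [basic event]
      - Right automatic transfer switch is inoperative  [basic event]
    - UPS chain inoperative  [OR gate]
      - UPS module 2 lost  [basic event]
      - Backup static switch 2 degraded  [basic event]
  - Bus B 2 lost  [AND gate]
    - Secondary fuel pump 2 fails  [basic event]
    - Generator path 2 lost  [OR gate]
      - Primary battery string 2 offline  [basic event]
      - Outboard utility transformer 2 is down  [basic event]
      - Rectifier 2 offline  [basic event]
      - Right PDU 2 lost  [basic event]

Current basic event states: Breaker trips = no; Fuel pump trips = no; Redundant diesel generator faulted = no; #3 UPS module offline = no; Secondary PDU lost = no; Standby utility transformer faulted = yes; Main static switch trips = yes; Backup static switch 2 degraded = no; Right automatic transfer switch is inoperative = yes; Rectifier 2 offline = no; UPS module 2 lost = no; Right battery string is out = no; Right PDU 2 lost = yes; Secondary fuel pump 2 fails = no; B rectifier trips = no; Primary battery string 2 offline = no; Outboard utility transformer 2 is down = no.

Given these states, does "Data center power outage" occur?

No

Generator path lost [AND]: Main static switch trips=occurs, Fuel pump trips=not → not all inputs occur → does not occur.
Bus B fails [AND]: Right battery string is out=not, Standby utility transformer faulted=occurs, B rectifier trips=not, Secondary PDU lost=not → not all inputs occur → does not occur.
Utility feed unavailable [OR]: #3 UPS module offline=not, Generator path lost=not, Bus B fails=not → no input occurs → does not occur.
Bus A unavailable [AND]: Breaker trips=not, Right automatic transfer switch is inoperative=occurs → not all inputs occur → does not occur.
UPS chain inoperative [OR]: UPS module 2 lost=not, Backup static switch 2 degraded=not → no input occurs → does not occur.
Distribution tier lost [OR]: Redundant diesel generator faulted=not, Bus A unavailable=not, UPS chain inoperative=not → no input occurs → does not occur.
Generator path 2 lost [OR]: Primary battery string 2 offline=not, Outboard utility transformer 2 is down=not, Rectifier 2 offline=not, Right PDU 2 lost=occurs → at least one input occurs → occurs.
Bus B 2 lost [AND]: Secondary fuel pump 2 fails=not, Generator path 2 lost=occurs → not all inputs occur → does not occur.
Data center power outage [OR]: Utility feed unavailable=not, Distribution tier lost=not, Bus B 2 lost=not → no input occurs → does not occur.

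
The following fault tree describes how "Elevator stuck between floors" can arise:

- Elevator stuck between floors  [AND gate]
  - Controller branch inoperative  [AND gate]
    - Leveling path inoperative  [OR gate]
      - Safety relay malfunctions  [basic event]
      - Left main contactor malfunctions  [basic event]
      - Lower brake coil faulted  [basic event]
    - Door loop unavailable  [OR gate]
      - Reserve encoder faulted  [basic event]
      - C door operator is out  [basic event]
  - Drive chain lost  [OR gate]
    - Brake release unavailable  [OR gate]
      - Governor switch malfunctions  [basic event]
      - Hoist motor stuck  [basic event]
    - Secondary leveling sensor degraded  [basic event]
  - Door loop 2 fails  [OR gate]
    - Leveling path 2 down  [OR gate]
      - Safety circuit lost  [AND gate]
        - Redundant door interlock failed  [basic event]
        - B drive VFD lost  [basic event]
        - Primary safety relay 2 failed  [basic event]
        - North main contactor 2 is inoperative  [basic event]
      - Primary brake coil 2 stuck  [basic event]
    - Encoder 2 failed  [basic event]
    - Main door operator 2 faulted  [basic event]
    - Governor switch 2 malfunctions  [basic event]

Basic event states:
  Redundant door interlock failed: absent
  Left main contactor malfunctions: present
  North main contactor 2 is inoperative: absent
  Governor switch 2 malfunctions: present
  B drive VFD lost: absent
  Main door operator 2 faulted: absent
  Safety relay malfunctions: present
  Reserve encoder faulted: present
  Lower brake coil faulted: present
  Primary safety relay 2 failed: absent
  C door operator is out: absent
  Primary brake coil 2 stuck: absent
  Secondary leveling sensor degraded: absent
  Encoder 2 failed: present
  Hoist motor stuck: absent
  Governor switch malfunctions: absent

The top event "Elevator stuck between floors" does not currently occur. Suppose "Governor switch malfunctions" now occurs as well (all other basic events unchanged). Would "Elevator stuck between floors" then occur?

Counterfactual: set "Governor switch malfunctions" to occurred.
Leveling path inoperative [OR]: Safety relay malfunctions=occurs, Left main contactor malfunctions=occurs, Lower brake coil faulted=occurs → at least one input occurs → occurs.
Door loop unavailable [OR]: Reserve encoder faulted=occurs, C door operator is out=not → at least one input occurs → occurs.
Controller branch inoperative [AND]: Leveling path inoperative=occurs, Door loop unavailable=occurs → all inputs occur → occurs.
Brake release unavailable [OR]: Governor switch malfunctions=occurs, Hoist motor stuck=not → at least one input occurs → occurs.
Drive chain lost [OR]: Brake release unavailable=occurs, Secondary leveling sensor degraded=not → at least one input occurs → occurs.
Safety circuit lost [AND]: Redundant door interlock failed=not, B drive VFD lost=not, Primary safety relay 2 failed=not, North main contactor 2 is inoperative=not → not all inputs occur → does not occur.
Leveling path 2 down [OR]: Safety circuit lost=not, Primary brake coil 2 stuck=not → no input occurs → does not occur.
Door loop 2 fails [OR]: Leveling path 2 down=not, Encoder 2 failed=occurs, Main door operator 2 faulted=not, Governor switch 2 malfunctions=occurs → at least one input occurs → occurs.
Elevator stuck between floors [AND]: Controller branch inoperative=occurs, Drive chain lost=occurs, Door loop 2 fails=occurs → all inputs occur → occurs.

Yes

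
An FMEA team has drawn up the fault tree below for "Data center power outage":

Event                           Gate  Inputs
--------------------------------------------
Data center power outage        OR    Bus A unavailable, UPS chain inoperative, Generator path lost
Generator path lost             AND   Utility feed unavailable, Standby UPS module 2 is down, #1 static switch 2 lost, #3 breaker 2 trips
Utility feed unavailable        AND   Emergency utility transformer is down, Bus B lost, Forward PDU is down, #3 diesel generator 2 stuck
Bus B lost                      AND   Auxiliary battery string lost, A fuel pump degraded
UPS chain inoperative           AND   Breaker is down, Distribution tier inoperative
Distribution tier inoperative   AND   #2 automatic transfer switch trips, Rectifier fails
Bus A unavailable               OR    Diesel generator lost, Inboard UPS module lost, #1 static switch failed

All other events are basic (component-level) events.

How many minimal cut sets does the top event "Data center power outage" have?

Bus A unavailable [OR]: union of children's cut sets → 3 cut set(s).
Distribution tier inoperative [AND]: one cut set from each child combined → 1 × 1 = 1 cut set(s).
UPS chain inoperative [AND]: one cut set from each child combined → 1 × 1 = 1 cut set(s).
Bus B lost [AND]: one cut set from each child combined → 1 × 1 = 1 cut set(s).
Utility feed unavailable [AND]: one cut set from each child combined → 1 × 1 × 1 × 1 = 1 cut set(s).
Generator path lost [AND]: one cut set from each child combined → 1 × 1 × 1 × 1 = 1 cut set(s).
Data center power outage [OR]: union of children's cut sets → 5 cut set(s).
Minimal cut sets: {Diesel generator lost}; {Inboard UPS module lost}; {#1 static switch failed}; {#2 automatic transfer switch trips, Breaker is down, Rectifier fails}; {#1 static switch 2 lost, #3 breaker 2 trips, #3 diesel generator 2 stuck, A fuel pump degraded, Auxiliary battery string lost, Emergency utility transformer is down, Forward PDU is down, Standby UPS module 2 is down}.

5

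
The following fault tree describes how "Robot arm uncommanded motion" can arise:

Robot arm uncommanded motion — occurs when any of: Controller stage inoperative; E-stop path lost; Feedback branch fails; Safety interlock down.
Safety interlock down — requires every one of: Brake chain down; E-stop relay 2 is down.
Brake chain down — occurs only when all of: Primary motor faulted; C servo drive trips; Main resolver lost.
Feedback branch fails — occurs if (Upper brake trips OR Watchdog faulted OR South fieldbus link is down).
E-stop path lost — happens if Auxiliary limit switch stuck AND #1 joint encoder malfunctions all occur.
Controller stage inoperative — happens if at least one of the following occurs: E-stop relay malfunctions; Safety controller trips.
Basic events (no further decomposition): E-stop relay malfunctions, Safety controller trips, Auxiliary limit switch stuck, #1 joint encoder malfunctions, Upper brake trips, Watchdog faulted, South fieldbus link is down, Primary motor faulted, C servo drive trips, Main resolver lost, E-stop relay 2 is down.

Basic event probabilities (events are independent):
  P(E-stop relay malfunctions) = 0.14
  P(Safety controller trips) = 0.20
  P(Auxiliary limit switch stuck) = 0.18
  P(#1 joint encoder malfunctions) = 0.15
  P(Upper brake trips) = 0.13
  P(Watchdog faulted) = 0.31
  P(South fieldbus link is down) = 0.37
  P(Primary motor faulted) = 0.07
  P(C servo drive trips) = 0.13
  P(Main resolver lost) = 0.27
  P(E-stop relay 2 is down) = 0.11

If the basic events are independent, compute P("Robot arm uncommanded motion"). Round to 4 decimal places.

P(Controller stage inoperative) [OR] = 1 − (1−0.14) × (1−0.20) = 0.312000
P(E-stop path lost) [AND] = 0.18 × 0.15 = 0.027000
P(Feedback branch fails) [OR] = 1 − (1−0.13) × (1−0.31) × (1−0.37) = 0.621811
P(Brake chain down) [AND] = 0.07 × 0.13 × 0.27 = 0.002457
P(Safety interlock down) [AND] = 0.002457 × 0.11 = 0.000270
P(Robot arm uncommanded motion) [OR] = 1 − (1−0.312000) × (1−0.027000) × (1−0.621811) × (1−0.000270) = 0.746900
Rounded to 4 decimal places: P(Robot arm uncommanded motion) ≈ 0.7469.

0.7469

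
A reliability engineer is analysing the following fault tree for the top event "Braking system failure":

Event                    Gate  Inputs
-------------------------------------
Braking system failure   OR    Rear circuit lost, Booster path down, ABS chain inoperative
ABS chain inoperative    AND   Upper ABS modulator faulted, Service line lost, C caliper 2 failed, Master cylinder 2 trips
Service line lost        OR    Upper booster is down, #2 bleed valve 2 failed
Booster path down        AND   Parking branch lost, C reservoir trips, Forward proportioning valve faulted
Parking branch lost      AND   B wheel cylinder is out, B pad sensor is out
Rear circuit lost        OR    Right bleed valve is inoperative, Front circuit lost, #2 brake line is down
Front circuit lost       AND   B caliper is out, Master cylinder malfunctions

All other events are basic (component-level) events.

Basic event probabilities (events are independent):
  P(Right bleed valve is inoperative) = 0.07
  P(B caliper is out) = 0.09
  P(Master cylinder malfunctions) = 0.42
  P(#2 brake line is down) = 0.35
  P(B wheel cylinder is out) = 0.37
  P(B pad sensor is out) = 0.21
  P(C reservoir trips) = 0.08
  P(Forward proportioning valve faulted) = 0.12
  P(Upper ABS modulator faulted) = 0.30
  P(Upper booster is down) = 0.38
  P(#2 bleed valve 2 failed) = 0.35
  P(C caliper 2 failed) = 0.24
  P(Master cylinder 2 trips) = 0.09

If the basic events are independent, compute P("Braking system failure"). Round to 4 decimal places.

P(Front circuit lost) [AND] = 0.09 × 0.42 = 0.037800
P(Rear circuit lost) [OR] = 1 − (1−0.07) × (1−0.037800) × (1−0.35) = 0.418350
P(Parking branch lost) [AND] = 0.37 × 0.21 = 0.077700
P(Booster path down) [AND] = 0.077700 × 0.08 × 0.12 = 0.000746
P(Service line lost) [OR] = 1 − (1−0.38) × (1−0.35) = 0.597000
P(ABS chain inoperative) [AND] = 0.30 × 0.597000 × 0.24 × 0.09 = 0.003869
P(Braking system failure) [OR] = 1 − (1−0.418350) × (1−0.000746) × (1−0.003869) = 0.421033
Rounded to 4 decimal places: P(Braking system failure) ≈ 0.4210.

0.4210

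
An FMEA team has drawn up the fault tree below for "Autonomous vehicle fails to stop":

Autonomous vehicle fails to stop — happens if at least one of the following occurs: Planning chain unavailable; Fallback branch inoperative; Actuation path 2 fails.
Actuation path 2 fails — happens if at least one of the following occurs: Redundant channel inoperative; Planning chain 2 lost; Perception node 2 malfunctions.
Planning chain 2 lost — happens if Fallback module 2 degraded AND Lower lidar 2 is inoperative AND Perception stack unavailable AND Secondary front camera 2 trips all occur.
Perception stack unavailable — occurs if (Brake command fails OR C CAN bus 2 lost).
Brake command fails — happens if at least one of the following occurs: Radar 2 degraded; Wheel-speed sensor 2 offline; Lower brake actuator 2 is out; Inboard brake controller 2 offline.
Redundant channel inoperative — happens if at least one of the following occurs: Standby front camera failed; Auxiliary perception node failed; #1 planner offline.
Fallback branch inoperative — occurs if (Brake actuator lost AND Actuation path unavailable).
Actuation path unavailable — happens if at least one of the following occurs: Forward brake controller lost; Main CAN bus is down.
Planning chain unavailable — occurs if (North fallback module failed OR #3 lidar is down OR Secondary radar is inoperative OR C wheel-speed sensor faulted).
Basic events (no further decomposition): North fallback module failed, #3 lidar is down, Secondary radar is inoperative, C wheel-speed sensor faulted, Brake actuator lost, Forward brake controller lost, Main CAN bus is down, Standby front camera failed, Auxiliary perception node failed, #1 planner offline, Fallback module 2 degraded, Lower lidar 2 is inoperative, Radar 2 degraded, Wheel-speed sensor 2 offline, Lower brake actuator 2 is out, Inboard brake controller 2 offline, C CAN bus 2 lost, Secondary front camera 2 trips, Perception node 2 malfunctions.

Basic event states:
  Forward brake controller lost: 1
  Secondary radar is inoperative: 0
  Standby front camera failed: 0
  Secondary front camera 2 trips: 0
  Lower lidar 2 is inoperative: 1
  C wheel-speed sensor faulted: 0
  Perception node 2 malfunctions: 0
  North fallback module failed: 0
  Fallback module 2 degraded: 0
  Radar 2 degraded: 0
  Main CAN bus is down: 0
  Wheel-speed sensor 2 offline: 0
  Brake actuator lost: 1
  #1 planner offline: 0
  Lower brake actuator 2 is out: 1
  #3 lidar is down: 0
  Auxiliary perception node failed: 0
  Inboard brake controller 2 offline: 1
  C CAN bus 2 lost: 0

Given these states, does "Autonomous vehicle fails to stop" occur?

Yes

Planning chain unavailable [OR]: North fallback module failed=not, #3 lidar is down=not, Secondary radar is inoperative=not, C wheel-speed sensor faulted=not → no input occurs → does not occur.
Actuation path unavailable [OR]: Forward brake controller lost=occurs, Main CAN bus is down=not → at least one input occurs → occurs.
Fallback branch inoperative [AND]: Brake actuator lost=occurs, Actuation path unavailable=occurs → all inputs occur → occurs.
Redundant channel inoperative [OR]: Standby front camera failed=not, Auxiliary perception node failed=not, #1 planner offline=not → no input occurs → does not occur.
Brake command fails [OR]: Radar 2 degraded=not, Wheel-speed sensor 2 offline=not, Lower brake actuator 2 is out=occurs, Inboard brake controller 2 offline=occurs → at least one input occurs → occurs.
Perception stack unavailable [OR]: Brake command fails=occurs, C CAN bus 2 lost=not → at least one input occurs → occurs.
Planning chain 2 lost [AND]: Fallback module 2 degraded=not, Lower lidar 2 is inoperative=occurs, Perception stack unavailable=occurs, Secondary front camera 2 trips=not → not all inputs occur → does not occur.
Actuation path 2 fails [OR]: Redundant channel inoperative=not, Planning chain 2 lost=not, Perception node 2 malfunctions=not → no input occurs → does not occur.
Autonomous vehicle fails to stop [OR]: Planning chain unavailable=not, Fallback branch inoperative=occurs, Actuation path 2 fails=not → at least one input occurs → occurs.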